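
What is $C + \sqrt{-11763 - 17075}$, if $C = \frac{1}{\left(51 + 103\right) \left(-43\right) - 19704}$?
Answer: $- \frac{1}{26326} + i \sqrt{28838} \approx -3.7985 \cdot 10^{-5} + 169.82 i$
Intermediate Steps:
$C = - \frac{1}{26326}$ ($C = \frac{1}{154 \left(-43\right) - 19704} = \frac{1}{-6622 - 19704} = \frac{1}{-26326} = - \frac{1}{26326} \approx -3.7985 \cdot 10^{-5}$)
$C + \sqrt{-11763 - 17075} = - \frac{1}{26326} + \sqrt{-11763 - 17075} = - \frac{1}{26326} + \sqrt{-28838} = - \frac{1}{26326} + i \sqrt{28838}$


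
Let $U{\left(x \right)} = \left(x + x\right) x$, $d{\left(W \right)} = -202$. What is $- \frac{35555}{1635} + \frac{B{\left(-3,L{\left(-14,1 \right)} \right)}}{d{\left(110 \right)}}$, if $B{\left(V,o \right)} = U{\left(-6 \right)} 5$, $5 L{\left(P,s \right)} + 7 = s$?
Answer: $- \frac{777071}{33027} \approx -23.528$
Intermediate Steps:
$L{\left(P,s \right)} = - \frac{7}{5} + \frac{s}{5}$
$U{\left(x \right)} = 2 x^{2}$ ($U{\left(x \right)} = 2 x x = 2 x^{2}$)
$B{\left(V,o \right)} = 360$ ($B{\left(V,o \right)} = 2 \left(-6\right)^{2} \cdot 5 = 2 \cdot 36 \cdot 5 = 72 \cdot 5 = 360$)
$- \frac{35555}{1635} + \frac{B{\left(-3,L{\left(-14,1 \right)} \right)}}{d{\left(110 \right)}} = - \frac{35555}{1635} + \frac{360}{-202} = \left(-35555\right) \frac{1}{1635} + 360 \left(- \frac{1}{202}\right) = - \frac{7111}{327} - \frac{180}{101} = - \frac{777071}{33027}$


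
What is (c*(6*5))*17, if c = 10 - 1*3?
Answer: 3570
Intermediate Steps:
c = 7 (c = 10 - 3 = 7)
(c*(6*5))*17 = (7*(6*5))*17 = (7*30)*17 = 210*17 = 3570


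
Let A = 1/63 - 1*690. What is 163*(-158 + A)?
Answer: -8707949/63 ≈ -1.3822e+5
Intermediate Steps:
A = -43469/63 (A = 1/63 - 690 = -43469/63 ≈ -689.98)
163*(-158 + A) = 163*(-158 - 43469/63) = 163*(-53423/63) = -8707949/63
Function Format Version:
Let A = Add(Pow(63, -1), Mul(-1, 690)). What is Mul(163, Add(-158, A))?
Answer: Rational(-8707949, 63) ≈ -1.3822e+5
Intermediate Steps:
A = Rational(-43469, 63) (A = Add(Rational(1, 63), -690) = Rational(-43469, 63) ≈ -689.98)
Mul(163, Add(-158, A)) = Mul(163, Add(-158, Rational(-43469, 63))) = Mul(163, Rational(-53423, 63)) = Rational(-8707949, 63)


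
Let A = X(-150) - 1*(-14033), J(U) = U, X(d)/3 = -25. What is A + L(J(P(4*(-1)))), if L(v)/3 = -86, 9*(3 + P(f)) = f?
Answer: 13700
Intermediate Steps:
X(d) = -75 (X(d) = 3*(-25) = -75)
P(f) = -3 + f/9
L(v) = -258 (L(v) = 3*(-86) = -258)
A = 13958 (A = -75 - 1*(-14033) = -75 + 14033 = 13958)
A + L(J(P(4*(-1)))) = 13958 - 258 = 13700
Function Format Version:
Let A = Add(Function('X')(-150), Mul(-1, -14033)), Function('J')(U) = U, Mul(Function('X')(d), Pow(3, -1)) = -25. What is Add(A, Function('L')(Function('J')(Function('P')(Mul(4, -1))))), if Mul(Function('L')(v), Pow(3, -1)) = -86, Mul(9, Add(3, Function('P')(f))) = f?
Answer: 13700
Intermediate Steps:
Function('X')(d) = -75 (Function('X')(d) = Mul(3, -25) = -75)
Function('P')(f) = Add(-3, Mul(Rational(1, 9), f))
Function('L')(v) = -258 (Function('L')(v) = Mul(3, -86) = -258)
A = 13958 (A = Add(-75, Mul(-1, -14033)) = Add(-75, 14033) = 13958)
Add(A, Function('L')(Function('J')(Function('P')(Mul(4, -1))))) = Add(13958, -258) = 13700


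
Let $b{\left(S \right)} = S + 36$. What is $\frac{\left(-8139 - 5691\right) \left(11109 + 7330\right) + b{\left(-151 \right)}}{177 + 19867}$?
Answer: $- \frac{255011485}{20044} \approx -12723.0$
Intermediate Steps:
$b{\left(S \right)} = 36 + S$
$\frac{\left(-8139 - 5691\right) \left(11109 + 7330\right) + b{\left(-151 \right)}}{177 + 19867} = \frac{\left(-8139 - 5691\right) \left(11109 + 7330\right) + \left(36 - 151\right)}{177 + 19867} = \frac{\left(-13830\right) 18439 - 115}{20044} = \left(-255011370 - 115\right) \frac{1}{20044} = \left(-255011485\right) \frac{1}{20044} = - \frac{255011485}{20044}$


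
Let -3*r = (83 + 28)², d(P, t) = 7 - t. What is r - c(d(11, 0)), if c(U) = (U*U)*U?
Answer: -4450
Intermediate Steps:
r = -4107 (r = -(83 + 28)²/3 = -⅓*111² = -⅓*12321 = -4107)
c(U) = U³ (c(U) = U²*U = U³)
r - c(d(11, 0)) = -4107 - (7 - 1*0)³ = -4107 - (7 + 0)³ = -4107 - 1*7³ = -4107 - 1*343 = -4107 - 343 = -4450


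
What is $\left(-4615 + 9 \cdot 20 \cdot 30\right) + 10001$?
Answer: $10786$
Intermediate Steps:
$\left(-4615 + 9 \cdot 20 \cdot 30\right) + 10001 = \left(-4615 + 180 \cdot 30\right) + 10001 = \left(-4615 + 5400\right) + 10001 = 785 + 10001 = 10786$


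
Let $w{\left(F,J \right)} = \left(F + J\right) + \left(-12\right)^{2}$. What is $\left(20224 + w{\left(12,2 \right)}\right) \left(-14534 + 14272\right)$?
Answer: $-5340084$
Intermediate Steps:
$w{\left(F,J \right)} = 144 + F + J$ ($w{\left(F,J \right)} = \left(F + J\right) + 144 = 144 + F + J$)
$\left(20224 + w{\left(12,2 \right)}\right) \left(-14534 + 14272\right) = \left(20224 + \left(144 + 12 + 2\right)\right) \left(-14534 + 14272\right) = \left(20224 + 158\right) \left(-262\right) = 20382 \left(-262\right) = -5340084$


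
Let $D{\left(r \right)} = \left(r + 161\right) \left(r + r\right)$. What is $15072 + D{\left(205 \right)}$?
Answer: $165132$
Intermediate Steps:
$D{\left(r \right)} = 2 r \left(161 + r\right)$ ($D{\left(r \right)} = \left(161 + r\right) 2 r = 2 r \left(161 + r\right)$)
$15072 + D{\left(205 \right)} = 15072 + 2 \cdot 205 \left(161 + 205\right) = 15072 + 2 \cdot 205 \cdot 366 = 15072 + 150060 = 165132$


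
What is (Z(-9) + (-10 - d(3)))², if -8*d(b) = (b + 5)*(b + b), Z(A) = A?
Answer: 169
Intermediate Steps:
d(b) = -b*(5 + b)/4 (d(b) = -(b + 5)*(b + b)/8 = -(5 + b)*2*b/8 = -b*(5 + b)/4)
(Z(-9) + (-10 - d(3)))² = (-9 + (-10 - (-1)*3*(5 + 3)/4))² = (-9 + (-10 - (-1)*3*8/4))² = (-9 + (-10 - 1*(-6)))² = (-9 + (-10 + 6))² = (-9 - 4)² = (-13)² = 169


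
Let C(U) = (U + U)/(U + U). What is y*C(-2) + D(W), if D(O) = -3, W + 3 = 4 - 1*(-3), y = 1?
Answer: -2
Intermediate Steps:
W = 4 (W = -3 + (4 - 1*(-3)) = -3 + (4 + 3) = -3 + 7 = 4)
C(U) = 1 (C(U) = (2*U)/((2*U)) = (2*U)*(1/(2*U)) = 1)
y*C(-2) + D(W) = 1*1 - 3 = 1 - 3 = -2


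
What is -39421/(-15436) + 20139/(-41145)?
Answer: 437037147/211704740 ≈ 2.0644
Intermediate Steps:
-39421/(-15436) + 20139/(-41145) = -39421*(-1/15436) + 20139*(-1/41145) = 39421/15436 - 6713/13715 = 437037147/211704740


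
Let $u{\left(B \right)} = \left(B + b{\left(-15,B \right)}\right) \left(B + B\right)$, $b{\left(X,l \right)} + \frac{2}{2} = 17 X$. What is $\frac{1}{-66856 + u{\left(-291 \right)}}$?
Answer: $\frac{1}{251498} \approx 3.9762 \cdot 10^{-6}$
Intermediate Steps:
$b{\left(X,l \right)} = -1 + 17 X$
$u{\left(B \right)} = 2 B \left(-256 + B\right)$ ($u{\left(B \right)} = \left(B + \left(-1 + 17 \left(-15\right)\right)\right) \left(B + B\right) = \left(B - 256\right) 2 B = \left(-256 + B\right) 2 B = 2 B \left(-256 + B\right)$)
$\frac{1}{-66856 + u{\left(-291 \right)}} = \frac{1}{-66856 + 2 \left(-291\right) \left(-256 - 291\right)} = \frac{1}{-66856 + 2 \left(-291\right) \left(-547\right)} = \frac{1}{-66856 + 318354} = \frac{1}{251498}$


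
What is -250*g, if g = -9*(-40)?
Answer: -90000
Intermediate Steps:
g = 360
-250*g = -250*360 = -90000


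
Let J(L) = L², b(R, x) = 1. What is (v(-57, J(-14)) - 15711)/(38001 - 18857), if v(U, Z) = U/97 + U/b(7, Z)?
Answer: -1529553/1856968 ≈ -0.82368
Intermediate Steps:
v(U, Z) = 98*U/97 (v(U, Z) = U/97 + U/1 = U*(1/97) + U*1 = U/97 + U = 98*U/97)
(v(-57, J(-14)) - 15711)/(38001 - 18857) = ((98/97)*(-57) - 15711)/(38001 - 18857) = (-5586/97 - 15711)/19144 = -1529553/97*1/19144 = -1529553/1856968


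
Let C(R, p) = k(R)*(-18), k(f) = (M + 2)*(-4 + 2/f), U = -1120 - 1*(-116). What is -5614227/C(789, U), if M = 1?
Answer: -164060189/6308 ≈ -26008.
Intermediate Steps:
U = -1004 (U = -1120 + 116 = -1004)
k(f) = -12 + 6/f (k(f) = (1 + 2)*(-4 + 2/f) = 3*(-4 + 2/f) = -12 + 6/f)
C(R, p) = 216 - 108/R (C(R, p) = (-12 + 6/R)*(-18) = 216 - 108/R)
-5614227/C(789, U) = -5614227/(216 - 108/789) = -5614227/(216 - 108*1/789) = -5614227/(216 - 36/263) = -5614227/56772/263 = -5614227*263/56772 = -164060189/6308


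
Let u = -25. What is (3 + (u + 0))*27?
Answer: -594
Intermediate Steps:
(3 + (u + 0))*27 = (3 + (-25 + 0))*27 = (3 - 25)*27 = -22*27 = -594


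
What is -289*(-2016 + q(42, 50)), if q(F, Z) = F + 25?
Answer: 563261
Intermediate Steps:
q(F, Z) = 25 + F
-289*(-2016 + q(42, 50)) = -289*(-2016 + (25 + 42)) = -289*(-2016 + 67) = -289*(-1949) = 563261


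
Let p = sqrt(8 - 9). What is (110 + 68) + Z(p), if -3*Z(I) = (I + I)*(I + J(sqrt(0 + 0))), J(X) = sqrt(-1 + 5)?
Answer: 536/3 - 4*I/3 ≈ 178.67 - 1.3333*I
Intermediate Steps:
J(X) = 2 (J(X) = sqrt(4) = 2)
p = I (p = sqrt(-1) = I ≈ 1.0*I)
Z(I) = -2*I*(2 + I)/3 (Z(I) = -(I + I)*(I + 2)/3 = -2*I*(2 + I)/3)
(110 + 68) + Z(p) = (110 + 68) - 2*I*(2 + I)/3 = 178 - 2*I*(2 + I)/3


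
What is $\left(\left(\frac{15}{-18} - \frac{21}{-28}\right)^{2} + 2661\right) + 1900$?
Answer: $\frac{656785}{144} \approx 4561.0$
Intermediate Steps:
$\left(\left(\frac{15}{-18} - \frac{21}{-28}\right)^{2} + 2661\right) + 1900 = \left(\left(15 \left(- \frac{1}{18}\right) - - \frac{3}{4}\right)^{2} + 2661\right) + 1900 = \left(\left(- \frac{5}{6} + \frac{3}{4}\right)^{2} + 2661\right) + 1900 = \left(\left(- \frac{1}{12}\right)^{2} + 2661\right) + 1900 = \left(\frac{1}{144} + 2661\right) + 1900 = \frac{383185}{144} + 1900 = \frac{656785}{144}$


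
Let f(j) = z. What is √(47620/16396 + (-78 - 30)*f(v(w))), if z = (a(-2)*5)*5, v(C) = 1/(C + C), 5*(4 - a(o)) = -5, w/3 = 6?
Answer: I*√226775514905/4099 ≈ 116.18*I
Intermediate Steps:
w = 18 (w = 3*6 = 18)
a(o) = 5 (a(o) = 4 - ⅕*(-5) = 4 + 1 = 5)
v(C) = 1/(2*C)
z = 125 (z = (5*5)*5 = 25*5 = 125)
f(j) = 125
√(47620/16396 + (-78 - 30)*f(v(w))) = √(47620/16396 + (-78 - 30)*125) = √(47620*(1/16396) - 108*125) = √(11905/4099 - 13500) = √(-55324595/4099) = I*√226775514905/4099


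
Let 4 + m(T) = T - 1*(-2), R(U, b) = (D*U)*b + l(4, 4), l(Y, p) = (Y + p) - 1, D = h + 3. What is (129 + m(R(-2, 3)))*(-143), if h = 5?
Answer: -12298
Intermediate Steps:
D = 8 (D = 5 + 3 = 8)
l(Y, p) = -1 + Y + p
R(U, b) = 7 + 8*U*b (R(U, b) = (8*U)*b + (-1 + 4 + 4) = 8*U*b + 7 = 7 + 8*U*b)
m(T) = -2 + T (m(T) = -4 + (T - 1*(-2)) = -4 + (T + 2) = -4 + (2 + T) = -2 + T)
(129 + m(R(-2, 3)))*(-143) = (129 + (-2 + (7 + 8*(-2)*3)))*(-143) = (129 + (-2 + (7 - 48)))*(-143) = (129 + (-2 - 41))*(-143) = (129 - 43)*(-143) = 86*(-143) = -12298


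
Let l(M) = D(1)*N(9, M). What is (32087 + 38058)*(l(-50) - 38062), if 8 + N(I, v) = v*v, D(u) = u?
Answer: -2495057650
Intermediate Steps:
N(I, v) = -8 + v**2 (N(I, v) = -8 + v*v = -8 + v**2)
l(M) = -8 + M**2 (l(M) = 1*(-8 + M**2) = -8 + M**2)
(32087 + 38058)*(l(-50) - 38062) = (32087 + 38058)*((-8 + (-50)**2) - 38062) = 70145*((-8 + 2500) - 38062) = 70145*(2492 - 38062) = 70145*(-35570) = -2495057650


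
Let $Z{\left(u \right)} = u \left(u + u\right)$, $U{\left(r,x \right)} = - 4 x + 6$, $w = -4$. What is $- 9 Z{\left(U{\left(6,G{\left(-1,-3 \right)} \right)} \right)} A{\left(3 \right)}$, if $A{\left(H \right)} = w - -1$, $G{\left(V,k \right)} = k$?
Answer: $17496$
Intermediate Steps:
$U{\left(r,x \right)} = 6 - 4 x$
$A{\left(H \right)} = -3$ ($A{\left(H \right)} = -4 - -1 = -4 + 1 = -3$)
$Z{\left(u \right)} = 2 u^{2}$ ($Z{\left(u \right)} = u 2 u = 2 u^{2}$)
$- 9 Z{\left(U{\left(6,G{\left(-1,-3 \right)} \right)} \right)} A{\left(3 \right)} = - 9 \cdot 2 \left(6 - -12\right)^{2} \left(-3\right) = - 9 \cdot 2 \left(6 + 12\right)^{2} \left(-3\right) = - 9 \cdot 2 \cdot 18^{2} \left(-3\right) = - 9 \cdot 2 \cdot 324 \left(-3\right) = \left(-9\right) 648 \left(-3\right) = \left(-5832\right) \left(-3\right) = 17496$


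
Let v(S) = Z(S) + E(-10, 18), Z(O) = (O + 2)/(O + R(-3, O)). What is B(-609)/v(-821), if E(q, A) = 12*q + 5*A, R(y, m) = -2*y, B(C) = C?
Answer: 165445/7877 ≈ 21.004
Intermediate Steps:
E(q, A) = 5*A + 12*q
Z(O) = (2 + O)/(6 + O) (Z(O) = (O + 2)/(O - 2*(-3)) = (2 + O)/(O + 6) = (2 + O)/(6 + O))
v(S) = -30 + (2 + S)/(6 + S) (v(S) = (2 + S)/(6 + S) + (5*18 + 12*(-10)) = (2 + S)/(6 + S) + (90 - 120) = (2 + S)/(6 + S) - 30 = -30 + (2 + S)/(6 + S))
B(-609)/v(-821) = -609*(6 - 821)/(-178 - 29*(-821)) = -609*(-815/(-178 + 23809)) = -609/((-1/815*23631)) = -609/(-23631/815) = -609*(-815/23631) = 165445/7877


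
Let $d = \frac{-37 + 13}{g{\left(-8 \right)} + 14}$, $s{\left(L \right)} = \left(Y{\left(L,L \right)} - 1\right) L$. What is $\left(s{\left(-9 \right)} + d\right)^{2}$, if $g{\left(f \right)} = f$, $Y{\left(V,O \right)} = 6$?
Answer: $2401$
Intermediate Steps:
$s{\left(L \right)} = 5 L$ ($s{\left(L \right)} = \left(6 - 1\right) L = 5 L$)
$d = -4$ ($d = \frac{-37 + 13}{-8 + 14} = - \frac{24}{6} = \left(-24\right) \frac{1}{6} = -4$)
$\left(s{\left(-9 \right)} + d\right)^{2} = \left(5 \left(-9\right) - 4\right)^{2} = \left(-45 - 4\right)^{2} = \left(-49\right)^{2} = 2401$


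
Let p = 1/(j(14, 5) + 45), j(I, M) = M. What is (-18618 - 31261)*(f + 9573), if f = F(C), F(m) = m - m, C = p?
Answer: -477491667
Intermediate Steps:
p = 1/50 (p = 1/(5 + 45) = 1/50 ≈ 0.020000)
C = 1/50 ≈ 0.020000
F(m) = 0
f = 0
(-18618 - 31261)*(f + 9573) = (-18618 - 31261)*(0 + 9573) = -49879*9573 = -477491667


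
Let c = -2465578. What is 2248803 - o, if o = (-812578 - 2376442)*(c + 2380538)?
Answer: -271192011997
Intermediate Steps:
o = 271194260800 (o = (-812578 - 2376442)*(-2465578 + 2380538) = -3189020*(-85040) = 271194260800)
2248803 - o = 2248803 - 1*271194260800 = 2248803 - 271194260800 = -271192011997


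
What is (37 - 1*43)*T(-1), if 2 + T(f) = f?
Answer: 18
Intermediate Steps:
T(f) = -2 + f
(37 - 1*43)*T(-1) = (37 - 1*43)*(-2 - 1) = (37 - 43)*(-3) = -6*(-3) = 18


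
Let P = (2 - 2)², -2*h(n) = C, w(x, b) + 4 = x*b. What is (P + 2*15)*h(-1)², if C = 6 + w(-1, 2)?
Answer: 0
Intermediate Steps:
w(x, b) = -4 + b*x (w(x, b) = -4 + x*b = -4 + b*x)
C = 0 (C = 6 + (-4 + 2*(-1)) = 6 + (-4 - 2) = 6 - 6 = 0)
h(n) = 0 (h(n) = -½*0 = 0)
P = 0 (P = 0² = 0)
(P + 2*15)*h(-1)² = (0 + 2*15)*0² = (0 + 30)*0 = 30*0 = 0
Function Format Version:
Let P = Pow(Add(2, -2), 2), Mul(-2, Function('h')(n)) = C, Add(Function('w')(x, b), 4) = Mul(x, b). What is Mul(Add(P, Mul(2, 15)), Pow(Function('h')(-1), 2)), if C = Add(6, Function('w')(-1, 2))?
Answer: 0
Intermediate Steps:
Function('w')(x, b) = Add(-4, Mul(b, x)) (Function('w')(x, b) = Add(-4, Mul(x, b)) = Add(-4, Mul(b, x)))
C = 0 (C = Add(6, Add(-4, Mul(2, -1))) = Add(6, Add(-4, -2)) = Add(6, -6) = 0)
Function('h')(n) = 0 (Function('h')(n) = Mul(Rational(-1, 2), 0) = 0)
P = 0 (P = Pow(0, 2) = 0)
Mul(Add(P, Mul(2, 15)), Pow(Function('h')(-1), 2)) = Mul(Add(0, Mul(2, 15)), Pow(0, 2)) = Mul(Add(0, 30), 0) = Mul(30, 0) = 0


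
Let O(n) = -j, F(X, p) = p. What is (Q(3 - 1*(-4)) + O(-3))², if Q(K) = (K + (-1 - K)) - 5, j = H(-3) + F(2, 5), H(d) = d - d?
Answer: 121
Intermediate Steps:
H(d) = 0
j = 5 (j = 0 + 5 = 5)
Q(K) = -6 (Q(K) = -1 - 5 = -6)
O(n) = -5 (O(n) = -1*5 = -5)
(Q(3 - 1*(-4)) + O(-3))² = (-6 - 5)² = (-11)² = 121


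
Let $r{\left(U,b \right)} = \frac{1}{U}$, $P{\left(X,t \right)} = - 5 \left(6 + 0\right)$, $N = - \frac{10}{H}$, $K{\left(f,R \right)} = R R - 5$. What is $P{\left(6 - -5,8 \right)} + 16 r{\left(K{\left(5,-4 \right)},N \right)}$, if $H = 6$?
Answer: $- \frac{314}{11} \approx -28.545$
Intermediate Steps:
$K{\left(f,R \right)} = -5 + R^{2}$ ($K{\left(f,R \right)} = R^{2} - 5 = -5 + R^{2}$)
$N = - \frac{5}{3}$ ($N = - \frac{10}{6} = \left(-10\right) \frac{1}{6} = - \frac{5}{3} \approx -1.6667$)
$P{\left(X,t \right)} = -30$ ($P{\left(X,t \right)} = \left(-5\right) 6 = -30$)
$P{\left(6 - -5,8 \right)} + 16 r{\left(K{\left(5,-4 \right)},N \right)} = -30 + \frac{16}{-5 + \left(-4\right)^{2}} = -30 + \frac{16}{-5 + 16} = -30 + \frac{16}{11} = - \frac{314}{11}$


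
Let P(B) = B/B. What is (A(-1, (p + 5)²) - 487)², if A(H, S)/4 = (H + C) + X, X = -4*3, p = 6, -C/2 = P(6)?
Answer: 299209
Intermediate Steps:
P(B) = 1
C = -2 (C = -2*1 = -2)
X = -12
A(H, S) = -56 + 4*H (A(H, S) = 4*((H - 2) - 12) = 4*((-2 + H) - 12) = 4*(-14 + H) = -56 + 4*H)
(A(-1, (p + 5)²) - 487)² = ((-56 + 4*(-1)) - 487)² = ((-56 - 4) - 487)² = (-60 - 487)² = (-547)² = 299209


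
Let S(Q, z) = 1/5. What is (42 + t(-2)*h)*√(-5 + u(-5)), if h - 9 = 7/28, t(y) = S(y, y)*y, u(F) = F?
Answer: 383*I*√10/10 ≈ 121.12*I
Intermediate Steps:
S(Q, z) = ⅕
t(y) = y/5
h = 37/4 (h = 9 + 7/28 = 9 + 7*(1/28) = 9 + ¼ = 37/4 ≈ 9.2500)
(42 + t(-2)*h)*√(-5 + u(-5)) = (42 + ((⅕)*(-2))*(37/4))*√(-5 - 5) = (42 - ⅖*37/4)*√(-10) = (42 - 37/10)*(I*√10) = 383*(I*√10)/10 = 383*I*√10/10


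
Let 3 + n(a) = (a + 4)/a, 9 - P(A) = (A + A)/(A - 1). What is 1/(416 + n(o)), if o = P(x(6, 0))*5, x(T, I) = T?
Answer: 33/13666 ≈ 0.0024148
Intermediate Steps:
P(A) = 9 - 2*A/(-1 + A) (P(A) = 9 - (A + A)/(A - 1) = 9 - 2*A/(-1 + A))
o = 33 (o = ((-9 + 7*6)/(-1 + 6))*5 = ((-9 + 42)/5)*5 = ((⅕)*33)*5 = (33/5)*5 = 33)
n(a) = -3 + (4 + a)/a (n(a) = -3 + (a + 4)/a = -3 + (4 + a)/a)
1/(416 + n(o)) = 1/(416 + (-2 + 4/33)) = 1/(416 - 62/33) = 1/(13666/33) = 33/13666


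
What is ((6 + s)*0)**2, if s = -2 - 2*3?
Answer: 0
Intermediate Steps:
s = -8 (s = -2 - 6 = -8)
((6 + s)*0)**2 = ((6 - 8)*0)**2 = (-2*0)**2 = 0**2 = 0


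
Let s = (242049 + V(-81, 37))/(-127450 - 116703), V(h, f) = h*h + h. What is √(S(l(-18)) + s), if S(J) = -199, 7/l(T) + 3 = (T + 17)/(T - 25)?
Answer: 4*I*√745200368458/244153 ≈ 14.143*I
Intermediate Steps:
l(T) = 7/(-3 + (17 + T)/(-25 + T)) (l(T) = 7/(-3 + (T + 17)/(T - 25)) = 7/(-3 + (17 + T)/(-25 + T)))
V(h, f) = h + h² (V(h, f) = h² + h = h + h²)
s = -248529/244153 (s = (242049 - 81*(1 - 81))/(-127450 - 116703) = (242049 - 81*(-80))/(-244153) = (242049 + 6480)*(-1/244153) = 248529*(-1/244153) = -248529/244153 ≈ -1.0179)
√(S(l(-18)) + s) = √(-199 - 248529/244153) = √(-48834976/244153) = 4*I*√745200368458/244153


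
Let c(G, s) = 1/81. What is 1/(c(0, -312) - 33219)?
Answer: -81/2690738 ≈ -3.0103e-5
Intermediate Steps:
c(G, s) = 1/81
1/(c(0, -312) - 33219) = 1/(1/81 - 33219) = 1/(-2690738/81) = -81/2690738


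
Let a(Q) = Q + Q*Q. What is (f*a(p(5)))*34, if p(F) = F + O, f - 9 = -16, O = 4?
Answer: -21420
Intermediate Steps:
f = -7 (f = 9 - 16 = -7)
p(F) = 4 + F (p(F) = F + 4 = 4 + F)
a(Q) = Q + Q**2
(f*a(p(5)))*34 = -7*(4 + 5)*(1 + (4 + 5))*34 = -63*(1 + 9)*34 = -63*10*34 = -7*90*34 = -630*34 = -21420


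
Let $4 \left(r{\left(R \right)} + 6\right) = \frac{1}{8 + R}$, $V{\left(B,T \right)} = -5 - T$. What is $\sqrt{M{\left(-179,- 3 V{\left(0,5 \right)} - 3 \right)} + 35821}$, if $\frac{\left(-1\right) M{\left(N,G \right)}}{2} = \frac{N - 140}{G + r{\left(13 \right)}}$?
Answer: $\frac{\sqrt{111685064605}}{1765} \approx 189.34$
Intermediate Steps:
$r{\left(R \right)} = -6 + \frac{1}{4 \left(8 + R\right)}$
$M{\left(N,G \right)} = - \frac{2 \left(-140 + N\right)}{- \frac{503}{84} + G}$ ($M{\left(N,G \right)} = - 2 \frac{N - 140}{G + \frac{-191 - 312}{4 \left(8 + 13\right)}} = - 2 \frac{-140 + N}{G + \frac{-191 - 312}{4 \cdot 21}} = - 2 \frac{-140 + N}{G + \frac{1}{4} \cdot \frac{1}{21} \left(-503\right)} = - 2 \frac{-140 + N}{G - \frac{503}{84}} = - 2 \frac{-140 + N}{- \frac{503}{84} + G} = - \frac{2 \left(-140 + N\right)}{- \frac{503}{84} + G}$)
$\sqrt{M{\left(-179,- 3 V{\left(0,5 \right)} - 3 \right)} + 35821} = \sqrt{\frac{168 \left(140 - -179\right)}{-503 + 84 \left(- 3 \left(-5 - 5\right) - 3\right)} + 35821} = \sqrt{\frac{168 \left(140 + 179\right)}{-503 + 84 \left(- 3 \left(-5 - 5\right) - 3\right)} + 35821} = \sqrt{168 \frac{1}{-503 + 84 \left(\left(-3\right) \left(-10\right) - 3\right)} 319 + 35821} = \sqrt{168 \frac{1}{-503 + 84 \left(30 - 3\right)} 319 + 35821} = \sqrt{168 \frac{1}{-503 + 84 \cdot 27} \cdot 319 + 35821} = \sqrt{168 \frac{1}{-503 + 2268} \cdot 319 + 35821} = \sqrt{168 \cdot \frac{1}{1765} \cdot 319 + 35821} = \sqrt{\frac{53592}{1765} + 35821} = \sqrt{\frac{63277657}{1765}} = \frac{\sqrt{111685064605}}{1765}$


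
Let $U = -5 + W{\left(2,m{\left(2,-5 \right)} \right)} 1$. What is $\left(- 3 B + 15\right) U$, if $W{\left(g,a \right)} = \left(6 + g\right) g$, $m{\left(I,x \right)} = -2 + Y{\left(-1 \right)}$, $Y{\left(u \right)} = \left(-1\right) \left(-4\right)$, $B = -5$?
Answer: $330$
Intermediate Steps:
$Y{\left(u \right)} = 4$
$m{\left(I,x \right)} = 2$ ($m{\left(I,x \right)} = -2 + 4 = 2$)
$W{\left(g,a \right)} = g \left(6 + g\right)$
$U = 11$ ($U = -5 + 2 \left(6 + 2\right) 1 = -5 + 2 \cdot 8 \cdot 1 = -5 + 16 \cdot 1 = -5 + 16 = 11$)
$\left(- 3 B + 15\right) U = \left(\left(-3\right) \left(-5\right) + 15\right) 11 = \left(15 + 15\right) 11 = 30 \cdot 11 = 330$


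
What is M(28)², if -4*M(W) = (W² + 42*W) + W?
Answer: 247009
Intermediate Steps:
M(W) = -43*W/4 - W²/4 (M(W) = -((W² + 42*W) + W)/4 = -(W² + 43*W)/4 = -43*W/4 - W²/4)
M(28)² = (-¼*28*(43 + 28))² = (-¼*28*71)² = (-497)² = 247009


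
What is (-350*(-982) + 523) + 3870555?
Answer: 4214778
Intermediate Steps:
(-350*(-982) + 523) + 3870555 = (343700 + 523) + 3870555 = 344223 + 3870555 = 4214778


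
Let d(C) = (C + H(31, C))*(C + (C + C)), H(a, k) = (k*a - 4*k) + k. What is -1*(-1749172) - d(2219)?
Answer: -426635435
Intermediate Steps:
H(a, k) = -3*k + a*k (H(a, k) = (a*k - 4*k) + k = (-4*k + a*k) + k = -3*k + a*k)
d(C) = 87*C² (d(C) = (C + C*(-3 + 31))*(C + (C + C)) = (C + C*28)*(C + 2*C) = (C + 28*C)*(3*C) = (29*C)*(3*C) = 87*C²)
-1*(-1749172) - d(2219) = -1*(-1749172) - 87*2219² = 1749172 - 87*4923961 = 1749172 - 1*428384607 = 1749172 - 428384607 = -426635435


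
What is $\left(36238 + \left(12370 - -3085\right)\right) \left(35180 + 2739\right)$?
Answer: $1960146867$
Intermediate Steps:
$\left(36238 + \left(12370 - -3085\right)\right) \left(35180 + 2739\right) = \left(36238 + \left(12370 + 3085\right)\right) 37919 = \left(36238 + 15455\right) 37919 = 51693 \cdot 37919 = 1960146867$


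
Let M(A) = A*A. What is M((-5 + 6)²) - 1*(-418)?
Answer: 419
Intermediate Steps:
M(A) = A²
M((-5 + 6)²) - 1*(-418) = ((-5 + 6)²)² - 1*(-418) = (1²)² + 418 = 1² + 418 = 1 + 418 = 419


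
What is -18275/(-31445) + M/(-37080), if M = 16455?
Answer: 2136127/15546408 ≈ 0.13740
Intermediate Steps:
-18275/(-31445) + M/(-37080) = -18275/(-31445) + 16455/(-37080) = -18275*(-1/31445) + 16455*(-1/37080) = 3655/6289 - 1097/2472 = 2136127/15546408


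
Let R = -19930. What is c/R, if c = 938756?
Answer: -469378/9965 ≈ -47.103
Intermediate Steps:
c/R = 938756/(-19930) = 938756*(-1/19930) = -469378/9965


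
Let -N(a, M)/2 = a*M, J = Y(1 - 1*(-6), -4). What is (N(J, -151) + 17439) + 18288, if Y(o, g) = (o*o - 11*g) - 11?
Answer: 60491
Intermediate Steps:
Y(o, g) = -11 + o**2 - 11*g (Y(o, g) = (o**2 - 11*g) - 11 = -11 + o**2 - 11*g)
J = 82 (J = -11 + (1 - 1*(-6))**2 - 11*(-4) = -11 + (1 + 6)**2 + 44 = -11 + 7**2 + 44 = -11 + 49 + 44 = 82)
N(a, M) = -2*M*a (N(a, M) = -2*a*M = -2*M*a)
(N(J, -151) + 17439) + 18288 = (-2*(-151)*82 + 17439) + 18288 = (24764 + 17439) + 18288 = 42203 + 18288 = 60491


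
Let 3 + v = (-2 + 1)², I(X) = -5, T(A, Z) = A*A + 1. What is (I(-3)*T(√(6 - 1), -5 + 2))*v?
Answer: 60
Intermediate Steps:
T(A, Z) = 1 + A² (T(A, Z) = A² + 1 = 1 + A²)
v = -2 (v = -3 + (-2 + 1)² = -3 + (-1)² = -3 + 1 = -2)
(I(-3)*T(√(6 - 1), -5 + 2))*v = -5*(1 + (√(6 - 1))²)*(-2) = -5*(1 + (√5)²)*(-2) = -5*(1 + 5)*(-2) = -5*6*(-2) = -30*(-2) = 60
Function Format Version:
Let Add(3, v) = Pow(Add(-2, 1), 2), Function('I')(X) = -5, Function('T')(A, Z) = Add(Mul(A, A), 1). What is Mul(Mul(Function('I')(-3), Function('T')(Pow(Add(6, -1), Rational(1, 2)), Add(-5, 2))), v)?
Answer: 60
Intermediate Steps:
Function('T')(A, Z) = Add(1, Pow(A, 2)) (Function('T')(A, Z) = Add(Pow(A, 2), 1) = Add(1, Pow(A, 2)))
v = -2 (v = Add(-3, Pow(Add(-2, 1), 2)) = Add(-3, Pow(-1, 2)) = Add(-3, 1) = -2)
Mul(Mul(Function('I')(-3), Function('T')(Pow(Add(6, -1), Rational(1, 2)), Add(-5, 2))), v) = Mul(Mul(-5, Add(1, Pow(Pow(Add(6, -1), Rational(1, 2)), 2))), -2) = Mul(Mul(-5, Add(1, Pow(Pow(5, Rational(1, 2)), 2))), -2) = Mul(Mul(-5, Add(1, 5)), -2) = Mul(Mul(-5, 6), -2) = Mul(-30, -2) = 60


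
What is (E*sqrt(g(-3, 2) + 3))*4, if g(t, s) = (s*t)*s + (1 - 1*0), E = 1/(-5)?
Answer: -8*I*sqrt(2)/5 ≈ -2.2627*I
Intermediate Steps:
E = -1/5 ≈ -0.20000
g(t, s) = 1 + t*s**2 (g(t, s) = t*s**2 + (1 + 0) = t*s**2 + 1 = 1 + t*s**2)
(E*sqrt(g(-3, 2) + 3))*4 = -sqrt((1 - 3*2**2) + 3)/5*4 = -sqrt((1 - 3*4) + 3)/5*4 = -sqrt((1 - 12) + 3)/5*4 = -sqrt(-11 + 3)/5*4 = -2*I*sqrt(2)/5*4 = -8*I*sqrt(2)/5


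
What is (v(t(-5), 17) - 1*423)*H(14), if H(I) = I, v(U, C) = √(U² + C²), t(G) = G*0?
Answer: -5684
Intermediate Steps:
t(G) = 0
v(U, C) = √(C² + U²)
(v(t(-5), 17) - 1*423)*H(14) = (√(17² + 0²) - 1*423)*14 = (√(289 + 0) - 423)*14 = (√289 - 423)*14 = (17 - 423)*14 = -406*14 = -5684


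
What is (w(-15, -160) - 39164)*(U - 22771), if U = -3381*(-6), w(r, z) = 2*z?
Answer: 98117740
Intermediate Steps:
U = 20286
(w(-15, -160) - 39164)*(U - 22771) = (2*(-160) - 39164)*(20286 - 22771) = (-320 - 39164)*(-2485) = -39484*(-2485) = 98117740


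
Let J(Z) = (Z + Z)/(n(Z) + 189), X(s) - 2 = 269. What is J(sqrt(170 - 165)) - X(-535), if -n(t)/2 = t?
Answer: -9674951/35701 + 378*sqrt(5)/35701 ≈ -270.98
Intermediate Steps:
n(t) = -2*t
X(s) = 271 (X(s) = 2 + 269 = 271)
J(Z) = 2*Z/(189 - 2*Z) (J(Z) = (Z + Z)/(-2*Z + 189) = (2*Z)/(189 - 2*Z) = 2*Z/(189 - 2*Z))
J(sqrt(170 - 165)) - X(-535) = -2*sqrt(170 - 165)/(-189 + 2*sqrt(170 - 165)) - 1*271 = -2*sqrt(5)/(-189 + 2*sqrt(5)) - 271 = -271 - 2*sqrt(5)/(-189 + 2*sqrt(5))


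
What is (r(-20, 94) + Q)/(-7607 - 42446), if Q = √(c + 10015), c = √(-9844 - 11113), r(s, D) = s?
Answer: 20/50053 - √(10015 + I*√20957)/50053 ≈ -0.0015999 - 1.445e-5*I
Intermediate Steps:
c = I*√20957 (c = √(-20957) = I*√20957 ≈ 144.77*I)
Q = √(10015 + I*√20957) (Q = √(I*√20957 + 10015) = √(10015 + I*√20957) ≈ 100.08 + 0.7233*I)
(r(-20, 94) + Q)/(-7607 - 42446) = (-20 + √(10015 + I*√20957))/(-7607 - 42446) = (-20 + √(10015 + I*√20957))/(-50053) = (-20 + √(10015 + I*√20957))*(-1/50053) = 20/50053 - √(10015 + I*√20957)/50053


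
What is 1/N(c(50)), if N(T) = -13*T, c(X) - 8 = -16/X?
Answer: -25/2496 ≈ -0.010016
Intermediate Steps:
c(X) = 8 - 16/X
1/N(c(50)) = 1/(-13*(8 - 16/50)) = 1/(-13*(8 - 16*1/50)) = 1/(-13*(8 - 8/25)) = 1/(-13*192/25) = 1/(-2496/25) = -25/2496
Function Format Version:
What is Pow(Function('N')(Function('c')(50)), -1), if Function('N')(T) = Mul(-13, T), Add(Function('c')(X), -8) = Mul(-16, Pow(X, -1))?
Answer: Rational(-25, 2496) ≈ -0.010016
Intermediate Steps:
Function('c')(X) = Add(8, Mul(-16, Pow(X, -1)))
Pow(Function('N')(Function('c')(50)), -1) = Pow(Mul(-13, Add(8, Mul(-16, Pow(50, -1)))), -1) = Pow(Mul(-13, Add(8, Mul(-16, Rational(1, 50)))), -1) = Pow(Mul(-13, Add(8, Rational(-8, 25))), -1) = Pow(Mul(-13, Rational(192, 25)), -1) = Pow(Rational(-2496, 25), -1) = Rational(-25, 2496)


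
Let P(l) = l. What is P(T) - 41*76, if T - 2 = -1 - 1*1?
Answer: -3116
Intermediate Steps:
T = 0 (T = 2 + (-1 - 1*1) = 2 + (-1 - 1) = 2 - 2 = 0)
P(T) - 41*76 = 0 - 41*76 = 0 - 3116 = -3116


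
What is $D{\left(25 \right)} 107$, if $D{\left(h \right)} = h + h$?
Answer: $5350$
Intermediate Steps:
$D{\left(h \right)} = 2 h$
$D{\left(25 \right)} 107 = 2 \cdot 25 \cdot 107 = 50 \cdot 107 = 5350$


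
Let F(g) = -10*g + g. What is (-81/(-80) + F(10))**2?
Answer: 50680161/6400 ≈ 7918.8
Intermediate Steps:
F(g) = -9*g
(-81/(-80) + F(10))**2 = (-81/(-80) - 9*10)**2 = (-81*(-1/80) - 90)**2 = (81/80 - 90)**2 = (-7119/80)**2 = 50680161/6400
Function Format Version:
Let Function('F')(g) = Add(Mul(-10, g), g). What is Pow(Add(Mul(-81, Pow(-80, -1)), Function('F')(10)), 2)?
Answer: Rational(50680161, 6400) ≈ 7918.8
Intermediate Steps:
Function('F')(g) = Mul(-9, g)
Pow(Add(Mul(-81, Pow(-80, -1)), Function('F')(10)), 2) = Pow(Add(Mul(-81, Pow(-80, -1)), Mul(-9, 10)), 2) = Pow(Add(Mul(-81, Rational(-1, 80)), -90), 2) = Pow(Add(Rational(81, 80), -90), 2) = Pow(Rational(-7119, 80), 2) = Rational(50680161, 6400)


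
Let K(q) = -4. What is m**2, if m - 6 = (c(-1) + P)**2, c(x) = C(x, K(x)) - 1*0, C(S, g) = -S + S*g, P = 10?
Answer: 53361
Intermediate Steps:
c(x) = -5*x (c(x) = x*(-1 - 4) - 1*0 = x*(-5) + 0 = -5*x + 0 = -5*x)
m = 231 (m = 6 + (-5*(-1) + 10)**2 = 6 + (5 + 10)**2 = 6 + 15**2 = 6 + 225 = 231)
m**2 = 231**2 = 53361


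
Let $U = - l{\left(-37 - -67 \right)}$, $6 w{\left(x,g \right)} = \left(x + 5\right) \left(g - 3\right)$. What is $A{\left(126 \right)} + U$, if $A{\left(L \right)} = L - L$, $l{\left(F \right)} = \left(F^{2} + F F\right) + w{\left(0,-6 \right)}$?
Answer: $- \frac{3585}{2} \approx -1792.5$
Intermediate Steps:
$w{\left(x,g \right)} = \frac{\left(-3 + g\right) \left(5 + x\right)}{6}$ ($w{\left(x,g \right)} = \frac{\left(x + 5\right) \left(g - 3\right)}{6} = \frac{\left(5 + x\right) \left(-3 + g\right)}{6} = \frac{\left(-3 + g\right) \left(5 + x\right)}{6}$)
$l{\left(F \right)} = - \frac{15}{2} + 2 F^{2}$ ($l{\left(F \right)} = \left(F^{2} + F F\right) + \left(- \frac{5}{2} - 0 + \frac{5}{6} \left(-6\right) + \frac{1}{6} \left(-6\right) 0\right) = \left(F^{2} + F^{2}\right) + \left(- \frac{5}{2} + 0 - 5 + 0\right) = 2 F^{2} - \frac{15}{2} = - \frac{15}{2} + 2 F^{2}$)
$U = - \frac{3585}{2}$ ($U = - (- \frac{15}{2} + 2 \left(-37 - -67\right)^{2}) = - (- \frac{15}{2} + 2 \left(-37 + 67\right)^{2}) = - (- \frac{15}{2} + 2 \cdot 30^{2}) = - (- \frac{15}{2} + 2 \cdot 900) = - (- \frac{15}{2} + 1800) = \left(-1\right) \frac{3585}{2} = - \frac{3585}{2} \approx -1792.5$)
$A{\left(L \right)} = 0$
$A{\left(126 \right)} + U = 0 - \frac{3585}{2} = - \frac{3585}{2}$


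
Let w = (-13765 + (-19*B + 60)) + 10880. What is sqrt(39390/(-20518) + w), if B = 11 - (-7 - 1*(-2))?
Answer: I*sqrt(329520167454)/10259 ≈ 55.955*I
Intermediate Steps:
B = 16 (B = 11 - (-7 + 2) = 11 - 1*(-5) = 11 + 5 = 16)
w = -3129 (w = (-13765 + (-19*16 + 60)) + 10880 = (-13765 + (-304 + 60)) + 10880 = (-13765 - 244) + 10880 = -14009 + 10880 = -3129)
sqrt(39390/(-20518) + w) = sqrt(39390/(-20518) - 3129) = sqrt(39390*(-1/20518) - 3129) = sqrt(-19695/10259 - 3129) = sqrt(-32120106/10259) = I*sqrt(329520167454)/10259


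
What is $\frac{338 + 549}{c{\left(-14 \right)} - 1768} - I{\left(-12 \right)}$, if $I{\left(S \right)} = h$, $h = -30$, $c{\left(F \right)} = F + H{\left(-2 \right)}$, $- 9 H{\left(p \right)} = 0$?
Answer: $\frac{52573}{1782} \approx 29.502$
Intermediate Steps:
$H{\left(p \right)} = 0$ ($H{\left(p \right)} = \left(- \frac{1}{9}\right) 0 = 0$)
$c{\left(F \right)} = F$ ($c{\left(F \right)} = F + 0 = F$)
$I{\left(S \right)} = -30$
$\frac{338 + 549}{c{\left(-14 \right)} - 1768} - I{\left(-12 \right)} = \frac{338 + 549}{-14 - 1768} - -30 = \frac{887}{-1782} + 30 = 887 \left(- \frac{1}{1782}\right) + 30 = - \frac{887}{1782} + 30 = \frac{52573}{1782}$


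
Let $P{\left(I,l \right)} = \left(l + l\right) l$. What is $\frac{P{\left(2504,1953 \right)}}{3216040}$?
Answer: $\frac{3814209}{1608020} \approx 2.372$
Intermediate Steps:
$P{\left(I,l \right)} = 2 l^{2}$ ($P{\left(I,l \right)} = 2 l l = 2 l^{2}$)
$\frac{P{\left(2504,1953 \right)}}{3216040} = \frac{2 \cdot 1953^{2}}{3216040} = 2 \cdot 3814209 \cdot \frac{1}{3216040} = 7628418 \cdot \frac{1}{3216040} = \frac{3814209}{1608020}$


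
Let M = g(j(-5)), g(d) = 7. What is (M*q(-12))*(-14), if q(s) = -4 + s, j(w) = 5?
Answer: 1568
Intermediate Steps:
M = 7
(M*q(-12))*(-14) = (7*(-4 - 12))*(-14) = (7*(-16))*(-14) = -112*(-14) = 1568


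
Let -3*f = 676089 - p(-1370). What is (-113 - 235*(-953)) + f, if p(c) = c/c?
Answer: -4562/3 ≈ -1520.7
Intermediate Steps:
p(c) = 1
f = -676088/3 (f = -(676089 - 1*1)/3 = -(676089 - 1)/3 = -1/3*676088 = -676088/3 ≈ -2.2536e+5)
(-113 - 235*(-953)) + f = (-113 - 235*(-953)) - 676088/3 = (-113 + 223955) - 676088/3 = 223842 - 676088/3 = -4562/3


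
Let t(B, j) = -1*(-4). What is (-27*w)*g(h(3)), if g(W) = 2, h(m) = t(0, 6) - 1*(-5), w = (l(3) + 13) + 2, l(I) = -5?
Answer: -540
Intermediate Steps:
t(B, j) = 4
w = 10 (w = (-5 + 13) + 2 = 8 + 2 = 10)
h(m) = 9 (h(m) = 4 - 1*(-5) = 4 + 5 = 9)
(-27*w)*g(h(3)) = -27*10*2 = -270*2 = -540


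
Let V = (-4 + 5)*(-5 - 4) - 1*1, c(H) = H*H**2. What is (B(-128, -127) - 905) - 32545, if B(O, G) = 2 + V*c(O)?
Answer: 20938072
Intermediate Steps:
c(H) = H**3
V = -10 (V = 1*(-9) - 1 = -9 - 1 = -10)
B(O, G) = 2 - 10*O**3
(B(-128, -127) - 905) - 32545 = ((2 - 10*(-128)**3) - 905) - 32545 = ((2 - 10*(-2097152)) - 905) - 32545 = ((2 + 20971520) - 905) - 32545 = (20971522 - 905) - 32545 = 20970617 - 32545 = 20938072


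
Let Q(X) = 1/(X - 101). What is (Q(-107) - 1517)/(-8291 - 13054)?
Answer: 105179/1479920 ≈ 0.071071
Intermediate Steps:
Q(X) = 1/(-101 + X)
(Q(-107) - 1517)/(-8291 - 13054) = (1/(-101 - 107) - 1517)/(-8291 - 13054) = (1/(-208) - 1517)/(-21345) = (-1/208 - 1517)*(-1/21345) = -315537/208*(-1/21345) = 105179/1479920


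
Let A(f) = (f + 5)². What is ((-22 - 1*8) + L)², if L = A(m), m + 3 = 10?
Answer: 12996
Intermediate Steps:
m = 7 (m = -3 + 10 = 7)
A(f) = (5 + f)²
L = 144 (L = (5 + 7)² = 12² = 144)
((-22 - 1*8) + L)² = ((-22 - 1*8) + 144)² = ((-22 - 8) + 144)² = (-30 + 144)² = 114² = 12996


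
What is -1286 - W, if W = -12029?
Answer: 10743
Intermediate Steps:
-1286 - W = -1286 - 1*(-12029) = -1286 + 12029 = 10743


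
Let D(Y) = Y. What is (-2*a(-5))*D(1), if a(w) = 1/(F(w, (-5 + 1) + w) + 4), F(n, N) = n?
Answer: 2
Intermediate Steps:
a(w) = 1/(4 + w) (a(w) = 1/(w + 4) = 1/(4 + w))
(-2*a(-5))*D(1) = -2/(4 - 5)*1 = -2/(-1)*1 = -2*(-1)*1 = 2*1 = 2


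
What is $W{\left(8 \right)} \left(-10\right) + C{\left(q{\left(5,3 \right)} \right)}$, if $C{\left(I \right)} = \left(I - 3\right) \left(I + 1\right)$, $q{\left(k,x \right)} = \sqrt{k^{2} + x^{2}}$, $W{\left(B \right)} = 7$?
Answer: $-39 - 2 \sqrt{34} \approx -50.662$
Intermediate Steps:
$C{\left(I \right)} = \left(1 + I\right) \left(-3 + I\right)$ ($C{\left(I \right)} = \left(-3 + I\right) \left(1 + I\right) = \left(1 + I\right) \left(-3 + I\right)$)
$W{\left(8 \right)} \left(-10\right) + C{\left(q{\left(5,3 \right)} \right)} = 7 \left(-10\right) - \left(3 - 34 + 2 \sqrt{5^{2} + 3^{2}}\right) = -70 - \left(3 - 34 + 2 \sqrt{25 + 9}\right) = -70 - \left(3 - 34 + 2 \sqrt{34}\right) = -70 - \left(-31 + 2 \sqrt{34}\right) = -70 + \left(31 - 2 \sqrt{34}\right) = -39 - 2 \sqrt{34}$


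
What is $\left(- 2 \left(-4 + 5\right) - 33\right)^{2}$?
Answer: $1225$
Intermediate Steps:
$\left(- 2 \left(-4 + 5\right) - 33\right)^{2} = \left(\left(-2\right) 1 - 33\right)^{2} = \left(-2 - 33\right)^{2} = \left(-35\right)^{2} = 1225$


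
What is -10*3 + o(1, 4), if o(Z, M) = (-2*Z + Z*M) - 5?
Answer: -33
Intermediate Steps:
o(Z, M) = -5 - 2*Z + M*Z (o(Z, M) = (-2*Z + M*Z) - 5 = -5 - 2*Z + M*Z)
-10*3 + o(1, 4) = -10*3 + (-5 - 2*1 + 4*1) = -30 + (-5 - 2 + 4) = -30 - 3 = -33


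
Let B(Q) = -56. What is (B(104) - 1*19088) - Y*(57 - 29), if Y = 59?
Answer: -20796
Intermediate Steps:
(B(104) - 1*19088) - Y*(57 - 29) = (-56 - 1*19088) - 59*(57 - 29) = (-56 - 19088) - 59*28 = -19144 - 1*1652 = -19144 - 1652 = -20796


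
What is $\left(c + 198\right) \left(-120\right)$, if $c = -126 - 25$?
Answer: $-5640$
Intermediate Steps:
$c = -151$
$\left(c + 198\right) \left(-120\right) = \left(-151 + 198\right) \left(-120\right) = 47 \left(-120\right) = -5640$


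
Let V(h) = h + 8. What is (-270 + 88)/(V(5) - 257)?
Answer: 91/122 ≈ 0.74590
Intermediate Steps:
V(h) = 8 + h
(-270 + 88)/(V(5) - 257) = (-270 + 88)/((8 + 5) - 257) = -182/(13 - 257) = -182/(-244) = -182*(-1/244) = 91/122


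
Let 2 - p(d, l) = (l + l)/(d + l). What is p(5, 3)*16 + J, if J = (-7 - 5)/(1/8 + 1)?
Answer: 28/3 ≈ 9.3333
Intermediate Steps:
p(d, l) = 2 - 2*l/(d + l) (p(d, l) = 2 - (l + l)/(d + l) = 2 - 2*l/(d + l))
J = -32/3 (J = -12/(⅛ + 1) = -12/9/8 = -12*8/9 = -32/3 ≈ -10.667)
p(5, 3)*16 + J = (2*5/(5 + 3))*16 - 32/3 = (2*5/8)*16 - 32/3 = (2*5*(⅛))*16 - 32/3 = (5/4)*16 - 32/3 = 20 - 32/3 = 28/3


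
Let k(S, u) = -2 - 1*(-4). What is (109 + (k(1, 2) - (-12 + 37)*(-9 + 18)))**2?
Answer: 12996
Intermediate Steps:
k(S, u) = 2 (k(S, u) = -2 + 4 = 2)
(109 + (k(1, 2) - (-12 + 37)*(-9 + 18)))**2 = (109 + (2 - (-12 + 37)*(-9 + 18)))**2 = (109 + (2 - 25*9))**2 = (109 + (2 - 1*225))**2 = (109 + (2 - 225))**2 = (109 - 223)**2 = (-114)**2 = 12996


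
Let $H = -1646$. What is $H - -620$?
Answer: $-1026$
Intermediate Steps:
$H - -620 = -1646 - -620 = -1646 + 620 = -1026$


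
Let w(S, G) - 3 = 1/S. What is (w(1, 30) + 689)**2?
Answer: 480249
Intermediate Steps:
w(S, G) = 3 + 1/S
(w(1, 30) + 689)**2 = ((3 + 1/1) + 689)**2 = ((3 + 1) + 689)**2 = (4 + 689)**2 = 693**2 = 480249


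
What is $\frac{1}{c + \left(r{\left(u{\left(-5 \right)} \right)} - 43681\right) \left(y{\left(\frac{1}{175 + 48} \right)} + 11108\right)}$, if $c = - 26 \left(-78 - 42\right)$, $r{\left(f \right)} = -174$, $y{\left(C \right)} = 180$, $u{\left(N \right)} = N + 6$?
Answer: $- \frac{1}{495032120} \approx -2.0201 \cdot 10^{-9}$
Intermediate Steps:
$u{\left(N \right)} = 6 + N$
$c = 3120$ ($c = \left(-26\right) \left(-120\right) = 3120$)
$\frac{1}{c + \left(r{\left(u{\left(-5 \right)} \right)} - 43681\right) \left(y{\left(\frac{1}{175 + 48} \right)} + 11108\right)} = \frac{1}{3120 + \left(-174 - 43681\right) \left(180 + 11108\right)} = \frac{1}{3120 - 495035240} = \frac{1}{-495032120} = - \frac{1}{495032120}$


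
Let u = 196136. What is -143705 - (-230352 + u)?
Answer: -109489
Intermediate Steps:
-143705 - (-230352 + u) = -143705 - (-230352 + 196136) = -143705 - 1*(-34216) = -143705 + 34216 = -109489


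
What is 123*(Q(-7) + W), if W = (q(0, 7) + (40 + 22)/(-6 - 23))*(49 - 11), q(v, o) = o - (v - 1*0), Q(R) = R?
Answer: 634065/29 ≈ 21864.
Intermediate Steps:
q(v, o) = o - v (q(v, o) = o - (v + 0) = o - v)
W = 5358/29 (W = ((7 - 1*0) + (40 + 22)/(-6 - 23))*(49 - 11) = ((7 + 0) + 62/(-29))*38 = (7 + 62*(-1/29))*38 = (7 - 62/29)*38 = (141/29)*38 = 5358/29 ≈ 184.76)
123*(Q(-7) + W) = 123*(-7 + 5358/29) = 123*(5155/29) = 634065/29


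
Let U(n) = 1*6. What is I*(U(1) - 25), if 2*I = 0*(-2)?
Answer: 0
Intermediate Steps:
I = 0 (I = (0*(-2))/2 = (½)*0 = 0)
U(n) = 6
I*(U(1) - 25) = 0*(6 - 25) = 0*(-19) = 0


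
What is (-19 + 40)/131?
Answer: 21/131 ≈ 0.16031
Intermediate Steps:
(-19 + 40)/131 = 21*(1/131) = 21/131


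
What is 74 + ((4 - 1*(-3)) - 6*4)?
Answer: 57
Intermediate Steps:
74 + ((4 - 1*(-3)) - 6*4) = 74 + ((4 + 3) - 24) = 74 + (7 - 24) = 74 - 17 = 57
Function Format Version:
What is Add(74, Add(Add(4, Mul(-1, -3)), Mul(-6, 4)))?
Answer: 57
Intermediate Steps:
Add(74, Add(Add(4, Mul(-1, -3)), Mul(-6, 4))) = Add(74, Add(Add(4, 3), -24)) = Add(74, Add(7, -24)) = Add(74, -17) = 57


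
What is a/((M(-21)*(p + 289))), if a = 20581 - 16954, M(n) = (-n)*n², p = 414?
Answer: 403/723387 ≈ 0.00055710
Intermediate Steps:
M(n) = -n³
a = 3627
a/((M(-21)*(p + 289))) = 3627/(((-1*(-21)³)*(414 + 289))) = 3627/((-1*(-9261)*703)) = 3627/((9261*703)) = 3627/6510483 = 3627*(1/6510483) = 403/723387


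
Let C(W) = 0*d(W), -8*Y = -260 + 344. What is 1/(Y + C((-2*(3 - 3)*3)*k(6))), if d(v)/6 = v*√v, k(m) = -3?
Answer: -2/21 ≈ -0.095238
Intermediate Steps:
Y = -21/2 (Y = -(-260 + 344)/8 = -⅛*84 = -21/2 ≈ -10.500)
d(v) = 6*v^(3/2) (d(v) = 6*(v*√v) = 6*v^(3/2))
C(W) = 0 (C(W) = 0*(6*W^(3/2)) = 0)
1/(Y + C((-2*(3 - 3)*3)*k(6))) = 1/(-21/2 + 0) = 1/(-21/2) = -2/21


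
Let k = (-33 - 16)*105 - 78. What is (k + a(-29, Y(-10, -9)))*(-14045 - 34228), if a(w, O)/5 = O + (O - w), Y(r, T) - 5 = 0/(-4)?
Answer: 242716644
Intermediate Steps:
Y(r, T) = 5 (Y(r, T) = 5 + 0/(-4) = 5 - ¼*0 = 5 + 0 = 5)
k = -5223 (k = -49*105 - 78 = -5145 - 78 = -5223)
a(w, O) = -5*w + 10*O (a(w, O) = 5*(O + (O - w)) = 5*(-w + 2*O) = -5*w + 10*O)
(k + a(-29, Y(-10, -9)))*(-14045 - 34228) = (-5223 + (-5*(-29) + 10*5))*(-14045 - 34228) = (-5223 + (145 + 50))*(-48273) = (-5223 + 195)*(-48273) = -5028*(-48273) = 242716644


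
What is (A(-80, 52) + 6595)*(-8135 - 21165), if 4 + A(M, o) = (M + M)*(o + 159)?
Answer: 796051700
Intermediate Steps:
A(M, o) = -4 + 2*M*(159 + o) (A(M, o) = -4 + (M + M)*(o + 159) = -4 + (2*M)*(159 + o) = -4 + 2*M*(159 + o))
(A(-80, 52) + 6595)*(-8135 - 21165) = ((-4 + 318*(-80) + 2*(-80)*52) + 6595)*(-8135 - 21165) = ((-4 - 25440 - 8320) + 6595)*(-29300) = (-33764 + 6595)*(-29300) = -27169*(-29300) = 796051700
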